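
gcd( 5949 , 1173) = 3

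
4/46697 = 4/46697 = 0.00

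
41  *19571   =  802411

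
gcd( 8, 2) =2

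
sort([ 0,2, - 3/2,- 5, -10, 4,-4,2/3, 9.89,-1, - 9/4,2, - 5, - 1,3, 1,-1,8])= [ - 10 , - 5, - 5, - 4, - 9/4, - 3/2  , - 1, - 1, - 1,  0,2/3,  1,2,2,3,4,8,9.89 ] 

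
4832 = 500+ 4332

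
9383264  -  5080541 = 4302723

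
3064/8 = 383 = 383.00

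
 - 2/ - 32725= 2/32725=   0.00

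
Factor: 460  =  2^2*5^1 * 23^1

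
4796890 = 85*56434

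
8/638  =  4/319 = 0.01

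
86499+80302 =166801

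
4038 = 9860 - 5822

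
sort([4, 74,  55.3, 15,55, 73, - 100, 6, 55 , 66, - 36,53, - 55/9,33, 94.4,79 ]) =[ - 100, - 36, - 55/9,4, 6,15,  33 , 53, 55,55, 55.3,66,73,74,79,94.4]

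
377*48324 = 18218148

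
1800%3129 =1800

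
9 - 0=9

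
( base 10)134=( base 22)62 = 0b10000110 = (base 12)b2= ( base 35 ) 3t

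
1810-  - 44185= 45995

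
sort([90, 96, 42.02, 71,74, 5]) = [ 5, 42.02,71, 74, 90 , 96 ]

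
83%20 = 3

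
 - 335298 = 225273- 560571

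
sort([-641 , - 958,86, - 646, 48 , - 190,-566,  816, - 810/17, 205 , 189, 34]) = [-958, - 646,-641,-566, - 190, - 810/17, 34,48, 86,189, 205,816]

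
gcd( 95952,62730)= 6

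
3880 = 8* 485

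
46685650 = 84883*550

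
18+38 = 56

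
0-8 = - 8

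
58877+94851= 153728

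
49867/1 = 49867 = 49867.00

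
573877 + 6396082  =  6969959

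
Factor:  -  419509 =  - 17^1*24677^1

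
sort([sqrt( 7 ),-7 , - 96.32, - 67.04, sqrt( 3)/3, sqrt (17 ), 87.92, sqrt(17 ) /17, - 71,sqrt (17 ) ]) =[ -96.32, - 71, - 67.04,  -  7 , sqrt( 17) /17,sqrt(3)/3, sqrt( 7), sqrt( 17 ), sqrt(17 ), 87.92 ]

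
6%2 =0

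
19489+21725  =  41214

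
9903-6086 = 3817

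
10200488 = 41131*248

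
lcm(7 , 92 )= 644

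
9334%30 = 4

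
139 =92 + 47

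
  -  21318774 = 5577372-26896146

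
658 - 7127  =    -  6469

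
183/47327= 183/47327 = 0.00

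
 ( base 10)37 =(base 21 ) 1g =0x25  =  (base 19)1I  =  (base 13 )2b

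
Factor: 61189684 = 2^2*15297421^1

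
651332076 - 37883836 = 613448240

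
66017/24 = 66017/24 = 2750.71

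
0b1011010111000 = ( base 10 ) 5816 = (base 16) 16b8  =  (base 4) 1122320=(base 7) 22646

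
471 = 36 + 435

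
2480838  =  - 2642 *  ( - 939 ) 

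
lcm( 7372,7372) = 7372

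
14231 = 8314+5917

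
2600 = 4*650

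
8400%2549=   753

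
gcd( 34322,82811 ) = 1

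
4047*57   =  230679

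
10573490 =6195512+4377978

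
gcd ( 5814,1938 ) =1938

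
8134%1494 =664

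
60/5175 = 4/345=0.01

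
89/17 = 89/17=5.24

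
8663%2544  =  1031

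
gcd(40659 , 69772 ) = 1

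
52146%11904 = 4530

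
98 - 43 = 55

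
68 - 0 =68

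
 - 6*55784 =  - 334704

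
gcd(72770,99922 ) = 2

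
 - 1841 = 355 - 2196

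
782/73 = 10 + 52/73 = 10.71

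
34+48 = 82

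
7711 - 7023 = 688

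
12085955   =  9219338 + 2866617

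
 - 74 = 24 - 98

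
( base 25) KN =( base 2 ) 1000001011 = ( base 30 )hd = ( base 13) 313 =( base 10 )523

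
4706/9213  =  4706/9213  =  0.51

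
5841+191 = 6032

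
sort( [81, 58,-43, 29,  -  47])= [-47,-43,29,58, 81]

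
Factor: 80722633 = 80722633^1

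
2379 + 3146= 5525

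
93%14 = 9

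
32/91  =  32/91 = 0.35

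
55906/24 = 2329 + 5/12=2329.42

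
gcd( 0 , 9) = 9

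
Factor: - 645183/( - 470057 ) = 3^2*7^1 *11^1*19^1*53^(- 1 ) * 181^( - 1) = 13167/9593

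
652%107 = 10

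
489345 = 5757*85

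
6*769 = 4614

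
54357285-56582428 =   -  2225143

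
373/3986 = 373/3986  =  0.09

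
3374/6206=1687/3103 = 0.54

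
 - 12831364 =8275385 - 21106749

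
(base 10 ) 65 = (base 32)21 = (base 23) 2J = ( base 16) 41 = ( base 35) 1u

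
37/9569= 37/9569 = 0.00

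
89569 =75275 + 14294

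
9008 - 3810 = 5198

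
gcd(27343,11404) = 1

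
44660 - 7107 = 37553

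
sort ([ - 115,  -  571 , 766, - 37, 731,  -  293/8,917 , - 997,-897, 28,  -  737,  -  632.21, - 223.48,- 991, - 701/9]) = [ - 997, - 991, - 897 ,-737,-632.21, - 571,  -  223.48,  -  115,  -  701/9,-37, - 293/8,28, 731,  766,  917 ] 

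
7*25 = 175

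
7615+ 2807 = 10422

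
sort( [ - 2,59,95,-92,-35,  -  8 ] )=[ - 92, -35, - 8,-2, 59, 95]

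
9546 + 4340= 13886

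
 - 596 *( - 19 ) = 11324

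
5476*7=38332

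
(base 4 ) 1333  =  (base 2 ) 1111111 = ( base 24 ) 57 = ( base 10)127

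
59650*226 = 13480900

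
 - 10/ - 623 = 10/623 = 0.02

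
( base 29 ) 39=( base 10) 96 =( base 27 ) 3F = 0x60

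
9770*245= 2393650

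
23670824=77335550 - 53664726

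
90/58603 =90/58603  =  0.00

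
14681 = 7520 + 7161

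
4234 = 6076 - 1842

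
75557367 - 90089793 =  - 14532426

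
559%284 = 275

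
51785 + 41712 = 93497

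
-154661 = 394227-548888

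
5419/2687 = 5419/2687 = 2.02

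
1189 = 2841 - 1652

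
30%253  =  30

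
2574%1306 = 1268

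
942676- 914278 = 28398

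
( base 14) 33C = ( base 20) 1C2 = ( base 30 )lc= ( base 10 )642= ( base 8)1202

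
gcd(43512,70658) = 98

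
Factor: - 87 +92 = 5  =  5^1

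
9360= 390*24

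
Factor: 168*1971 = 2^3*3^4 * 7^1*73^1 = 331128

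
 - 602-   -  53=  -  549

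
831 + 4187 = 5018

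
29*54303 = 1574787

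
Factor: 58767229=3779^1*15551^1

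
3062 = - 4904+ 7966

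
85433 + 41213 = 126646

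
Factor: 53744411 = 7^1*79^1*97187^1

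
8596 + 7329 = 15925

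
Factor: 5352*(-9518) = -50940336  =  -  2^4*3^1*223^1 * 4759^1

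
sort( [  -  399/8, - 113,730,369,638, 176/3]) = [  -  113, - 399/8,  176/3,369,638,730] 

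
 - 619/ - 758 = 619/758 =0.82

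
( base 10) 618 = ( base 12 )436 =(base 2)1001101010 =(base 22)162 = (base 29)L9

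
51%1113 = 51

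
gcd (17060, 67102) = 2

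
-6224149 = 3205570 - 9429719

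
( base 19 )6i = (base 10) 132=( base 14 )96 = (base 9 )156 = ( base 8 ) 204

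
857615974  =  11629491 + 845986483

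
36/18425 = 36/18425= 0.00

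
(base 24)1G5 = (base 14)4cd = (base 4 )33011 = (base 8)1705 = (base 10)965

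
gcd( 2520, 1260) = 1260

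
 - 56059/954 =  - 56059/954 = - 58.76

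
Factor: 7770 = 2^1*3^1*5^1*7^1*37^1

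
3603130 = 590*6107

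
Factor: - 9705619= - 7^1*11^1 * 126047^1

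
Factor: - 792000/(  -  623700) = 2^4*3^( - 2)*5^1*7^( - 1) =80/63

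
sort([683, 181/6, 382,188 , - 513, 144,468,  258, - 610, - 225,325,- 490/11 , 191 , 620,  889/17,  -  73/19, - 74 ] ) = [ - 610, - 513,- 225,- 74,-490/11 , - 73/19,181/6, 889/17, 144,188, 191, 258, 325, 382, 468, 620,  683]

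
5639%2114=1411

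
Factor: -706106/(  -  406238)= 7^( - 1)*  29017^ ( - 1 ) *353053^1  =  353053/203119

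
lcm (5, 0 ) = 0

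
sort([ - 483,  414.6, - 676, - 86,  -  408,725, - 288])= [-676,  -  483,-408, - 288, - 86,414.6,725 ] 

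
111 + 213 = 324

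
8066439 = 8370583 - 304144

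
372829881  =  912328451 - 539498570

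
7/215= 7/215 = 0.03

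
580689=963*603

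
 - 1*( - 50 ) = 50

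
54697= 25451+29246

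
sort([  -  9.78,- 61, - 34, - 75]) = [ - 75, - 61, - 34, - 9.78 ] 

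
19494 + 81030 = 100524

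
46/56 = 23/28 = 0.82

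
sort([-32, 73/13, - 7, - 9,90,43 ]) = [ - 32, - 9, - 7,73/13, 43 , 90]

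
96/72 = 1 + 1/3 = 1.33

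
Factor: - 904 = - 2^3 * 113^1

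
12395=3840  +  8555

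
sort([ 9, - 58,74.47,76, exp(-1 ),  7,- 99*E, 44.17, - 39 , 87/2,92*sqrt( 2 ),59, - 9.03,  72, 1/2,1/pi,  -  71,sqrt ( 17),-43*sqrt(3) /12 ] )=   [ - 99*E,  -  71, - 58, - 39,  -  9.03, - 43*sqrt( 3)/12, 1/pi, exp( - 1 ), 1/2, sqrt(17),7,9,87/2,44.17,59 , 72 , 74.47, 76,92*sqrt(2 )] 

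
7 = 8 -1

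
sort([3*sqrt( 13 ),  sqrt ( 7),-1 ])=[-1, sqrt( 7 ),3*sqrt( 13) ]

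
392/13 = 30 + 2/13=30.15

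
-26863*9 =- 241767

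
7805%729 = 515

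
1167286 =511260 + 656026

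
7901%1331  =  1246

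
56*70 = 3920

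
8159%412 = 331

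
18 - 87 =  - 69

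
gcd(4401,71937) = 9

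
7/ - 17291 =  - 7/17291=- 0.00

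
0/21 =0=   0.00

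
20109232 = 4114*4888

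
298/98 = 149/49 = 3.04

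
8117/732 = 11 + 65/732=11.09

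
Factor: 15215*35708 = 2^2*5^1* 17^1*79^1*113^1  *179^1   =  543297220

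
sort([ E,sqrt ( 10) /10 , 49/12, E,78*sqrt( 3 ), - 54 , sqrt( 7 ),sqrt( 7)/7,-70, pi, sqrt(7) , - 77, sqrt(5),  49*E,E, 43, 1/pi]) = [ - 77,  -  70, - 54, sqrt (10)/10,1/pi , sqrt( 7)/7, sqrt( 5) , sqrt( 7),sqrt( 7),E,  E,E,pi , 49/12, 43,  49*E,78* sqrt( 3 ) ]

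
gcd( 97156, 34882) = 214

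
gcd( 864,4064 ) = 32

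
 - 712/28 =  - 178/7 = - 25.43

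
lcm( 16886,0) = 0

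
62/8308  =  1/134=0.01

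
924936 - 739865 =185071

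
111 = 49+62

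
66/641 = 66/641 = 0.10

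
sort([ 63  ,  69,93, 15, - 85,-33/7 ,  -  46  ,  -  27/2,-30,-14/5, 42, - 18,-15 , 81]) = [-85,-46, - 30, - 18, - 15,  -  27/2, - 33/7, - 14/5,15,42 , 63,69,81, 93] 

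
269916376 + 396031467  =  665947843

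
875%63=56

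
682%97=3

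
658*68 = 44744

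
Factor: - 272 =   -  2^4 * 17^1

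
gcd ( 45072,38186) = 626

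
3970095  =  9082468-5112373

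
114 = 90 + 24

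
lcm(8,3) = 24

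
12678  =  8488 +4190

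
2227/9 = 247 + 4/9 = 247.44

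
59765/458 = 59765/458 = 130.49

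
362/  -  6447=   -  362/6447  =  -  0.06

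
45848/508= 11462/127 = 90.25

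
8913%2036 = 769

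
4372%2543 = 1829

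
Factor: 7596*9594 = 72876024=   2^3*3^4*13^1*41^1*211^1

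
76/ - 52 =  - 2+7/13 = - 1.46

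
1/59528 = 1/59528 = 0.00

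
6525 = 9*725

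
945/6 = 157 + 1/2 = 157.50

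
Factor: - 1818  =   - 2^1*3^2*101^1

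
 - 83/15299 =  - 1+15216/15299 =- 0.01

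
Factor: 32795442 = 2^1*3^4*202441^1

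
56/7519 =56/7519  =  0.01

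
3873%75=48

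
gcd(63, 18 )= 9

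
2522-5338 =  - 2816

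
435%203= 29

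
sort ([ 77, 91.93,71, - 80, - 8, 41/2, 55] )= [ - 80  , -8, 41/2 , 55,71 , 77,  91.93 ] 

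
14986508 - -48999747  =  63986255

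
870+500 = 1370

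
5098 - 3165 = 1933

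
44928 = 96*468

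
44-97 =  - 53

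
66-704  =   - 638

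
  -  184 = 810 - 994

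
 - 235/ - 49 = 235/49 = 4.80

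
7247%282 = 197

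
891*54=48114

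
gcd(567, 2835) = 567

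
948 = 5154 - 4206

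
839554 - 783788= 55766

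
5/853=5/853 = 0.01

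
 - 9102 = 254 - 9356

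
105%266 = 105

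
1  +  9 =10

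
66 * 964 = 63624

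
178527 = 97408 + 81119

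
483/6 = 80  +  1/2 = 80.50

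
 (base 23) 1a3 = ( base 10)762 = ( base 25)15C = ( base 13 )468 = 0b1011111010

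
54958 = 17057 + 37901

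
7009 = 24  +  6985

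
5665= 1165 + 4500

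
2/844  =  1/422 = 0.00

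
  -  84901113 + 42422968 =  - 42478145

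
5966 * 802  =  4784732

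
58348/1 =58348 =58348.00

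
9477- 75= 9402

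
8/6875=8/6875 = 0.00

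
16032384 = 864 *18556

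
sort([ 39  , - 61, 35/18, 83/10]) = [ - 61,35/18,83/10, 39 ]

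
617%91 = 71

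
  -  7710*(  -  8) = 61680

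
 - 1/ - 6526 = 1/6526  =  0.00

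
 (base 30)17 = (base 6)101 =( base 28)19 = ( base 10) 37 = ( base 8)45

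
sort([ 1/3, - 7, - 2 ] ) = [ - 7 , - 2, 1/3]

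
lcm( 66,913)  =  5478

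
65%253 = 65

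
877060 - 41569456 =-40692396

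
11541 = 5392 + 6149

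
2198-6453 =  - 4255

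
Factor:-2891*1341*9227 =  - 3^2 * 7^2*59^1 * 149^1 * 9227^1=- 35771519637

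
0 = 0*93478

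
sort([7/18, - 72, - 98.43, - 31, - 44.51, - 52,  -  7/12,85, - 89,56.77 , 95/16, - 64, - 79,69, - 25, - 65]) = [- 98.43,-89,-79, - 72, - 65,-64, - 52, - 44.51, - 31 ,- 25 , - 7/12,7/18,95/16,56.77, 69,  85]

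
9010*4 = 36040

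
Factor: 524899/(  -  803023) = -13^( -1) * 223^( - 1 )*277^(-1)*524899^1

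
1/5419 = 1/5419 =0.00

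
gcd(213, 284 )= 71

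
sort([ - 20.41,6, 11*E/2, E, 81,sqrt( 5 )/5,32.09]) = [ - 20.41, sqrt (5)/5 , E,6,11*E/2,32.09,81 ]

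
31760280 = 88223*360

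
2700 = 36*75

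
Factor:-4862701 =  -1493^1 * 3257^1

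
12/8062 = 6/4031  =  0.00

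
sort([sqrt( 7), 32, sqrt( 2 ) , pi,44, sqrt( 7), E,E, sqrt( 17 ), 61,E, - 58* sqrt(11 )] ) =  [-58 *sqrt (11), sqrt(2), sqrt(7), sqrt( 7), E, E,  E,  pi, sqrt(17), 32, 44 , 61]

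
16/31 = 16/31= 0.52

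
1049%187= 114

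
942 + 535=1477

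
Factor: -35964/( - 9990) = 18/5 = 2^1*3^2 * 5^ ( - 1) 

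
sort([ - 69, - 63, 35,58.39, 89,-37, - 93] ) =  [  -  93, - 69,-63, - 37,35,58.39,89 ] 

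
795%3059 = 795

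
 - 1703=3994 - 5697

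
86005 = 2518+83487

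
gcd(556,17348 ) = 4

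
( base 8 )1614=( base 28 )14c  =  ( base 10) 908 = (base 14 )48c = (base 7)2435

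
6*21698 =130188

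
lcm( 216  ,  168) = 1512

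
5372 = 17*316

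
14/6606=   7/3303= 0.00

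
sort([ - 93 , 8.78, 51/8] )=[  -  93,51/8, 8.78 ] 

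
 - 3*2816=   -  8448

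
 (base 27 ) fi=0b110100111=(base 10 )423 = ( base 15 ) 1d3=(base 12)2B3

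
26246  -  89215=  -62969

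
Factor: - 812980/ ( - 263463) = 2^2 * 3^( - 1)*5^1*7^1  *  53^( - 1)*1657^ ( - 1)*5807^1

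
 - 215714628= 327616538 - 543331166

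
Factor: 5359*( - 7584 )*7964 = - 323678112384 = - 2^7*3^1 * 11^1*23^1*79^1*181^1*233^1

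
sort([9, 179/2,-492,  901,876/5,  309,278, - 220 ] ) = [ - 492, - 220, 9, 179/2,876/5,278, 309,901 ]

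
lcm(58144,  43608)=174432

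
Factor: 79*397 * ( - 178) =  - 5582614 = - 2^1 * 79^1*89^1*397^1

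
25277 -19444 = 5833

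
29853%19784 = 10069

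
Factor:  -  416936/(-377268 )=494/447=2^1 * 3^ ( - 1)*13^1*19^1 *149^(-1)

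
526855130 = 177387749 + 349467381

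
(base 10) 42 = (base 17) 28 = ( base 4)222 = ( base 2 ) 101010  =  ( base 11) 39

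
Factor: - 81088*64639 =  - 5241447232 = - 2^6*7^1*37^1*181^1*1747^1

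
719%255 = 209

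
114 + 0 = 114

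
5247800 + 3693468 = 8941268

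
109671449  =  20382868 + 89288581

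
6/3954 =1/659= 0.00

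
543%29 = 21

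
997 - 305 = 692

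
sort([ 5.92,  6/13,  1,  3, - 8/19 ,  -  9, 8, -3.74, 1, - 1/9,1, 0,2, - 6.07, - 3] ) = [ - 9, - 6.07, - 3.74, - 3, - 8/19, - 1/9,0,6/13 , 1, 1, 1,2,3,5.92 , 8 ] 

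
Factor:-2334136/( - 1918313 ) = 2^3*7^1*41681^1*1918313^(-1 ) 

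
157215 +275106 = 432321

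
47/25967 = 47/25967 = 0.00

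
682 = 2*341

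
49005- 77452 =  - 28447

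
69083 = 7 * 9869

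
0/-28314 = 0/1 = - 0.00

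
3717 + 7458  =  11175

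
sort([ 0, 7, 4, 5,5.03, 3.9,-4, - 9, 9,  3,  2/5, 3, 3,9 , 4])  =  [ - 9,-4, 0, 2/5, 3, 3,3, 3.9, 4, 4, 5, 5.03, 7, 9, 9 ]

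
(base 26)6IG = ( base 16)11bc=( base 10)4540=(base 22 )988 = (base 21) a64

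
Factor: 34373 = 37^1*929^1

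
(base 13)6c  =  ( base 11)82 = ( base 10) 90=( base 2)1011010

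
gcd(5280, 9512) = 8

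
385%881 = 385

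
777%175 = 77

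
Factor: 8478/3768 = 9/4 = 2^( - 2 )* 3^2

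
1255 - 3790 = - 2535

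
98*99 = 9702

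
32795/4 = 8198+ 3/4= 8198.75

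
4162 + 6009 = 10171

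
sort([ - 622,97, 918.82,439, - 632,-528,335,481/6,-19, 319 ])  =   [ - 632, - 622, - 528,-19,  481/6 , 97,  319, 335, 439,918.82 ] 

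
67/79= 67/79 = 0.85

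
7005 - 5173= 1832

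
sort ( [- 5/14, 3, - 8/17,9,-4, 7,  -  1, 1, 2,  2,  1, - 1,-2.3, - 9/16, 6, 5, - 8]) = [-8,-4,-2.3,-1, - 1 , - 9/16,-8/17,-5/14, 1,  1, 2, 2,3, 5,  6, 7, 9] 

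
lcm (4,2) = 4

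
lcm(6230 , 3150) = 280350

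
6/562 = 3/281 = 0.01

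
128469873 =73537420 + 54932453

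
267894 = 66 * 4059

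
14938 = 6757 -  - 8181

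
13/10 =13/10 =1.30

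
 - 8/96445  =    -  8/96445 = - 0.00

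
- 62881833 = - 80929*777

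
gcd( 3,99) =3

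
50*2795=139750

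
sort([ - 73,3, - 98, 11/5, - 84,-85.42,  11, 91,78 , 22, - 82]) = [-98, - 85.42 ,-84, - 82 , - 73,11/5, 3, 11, 22, 78, 91]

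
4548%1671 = 1206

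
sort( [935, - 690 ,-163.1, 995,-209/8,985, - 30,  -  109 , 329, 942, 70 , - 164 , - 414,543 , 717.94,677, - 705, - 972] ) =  [ - 972, - 705, - 690,-414, - 164 , - 163.1 , - 109 , - 30 , - 209/8,70 , 329, 543, 677 , 717.94,  935,942,985,995]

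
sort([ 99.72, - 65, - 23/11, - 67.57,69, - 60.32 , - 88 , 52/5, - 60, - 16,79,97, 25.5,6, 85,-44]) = [ - 88,-67.57, - 65, - 60.32,-60, - 44, - 16, - 23/11, 6, 52/5, 25.5, 69, 79, 85, 97, 99.72]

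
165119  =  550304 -385185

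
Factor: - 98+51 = -47 = -47^1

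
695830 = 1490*467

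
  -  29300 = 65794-95094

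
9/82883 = 9/82883 = 0.00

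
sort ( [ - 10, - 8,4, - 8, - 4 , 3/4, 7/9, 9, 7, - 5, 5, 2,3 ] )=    [ - 10, - 8, -8, - 5, -4,3/4, 7/9, 2, 3,4,5,7, 9] 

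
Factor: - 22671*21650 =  - 490827150 = - 2^1*3^2*5^2*11^1*229^1 * 433^1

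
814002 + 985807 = 1799809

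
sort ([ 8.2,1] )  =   [1,8.2]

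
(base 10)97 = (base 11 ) 89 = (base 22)49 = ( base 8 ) 141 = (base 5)342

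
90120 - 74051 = 16069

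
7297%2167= 796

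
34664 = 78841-44177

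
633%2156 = 633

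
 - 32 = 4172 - 4204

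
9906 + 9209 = 19115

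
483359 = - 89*( - 5431 ) 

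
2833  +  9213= 12046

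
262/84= 131/42= 3.12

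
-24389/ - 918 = 24389/918 = 26.57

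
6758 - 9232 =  - 2474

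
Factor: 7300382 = 2^1*349^1 * 10459^1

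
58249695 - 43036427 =15213268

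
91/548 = 91/548 = 0.17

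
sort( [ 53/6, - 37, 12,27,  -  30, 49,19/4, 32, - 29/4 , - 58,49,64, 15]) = [ - 58,- 37, - 30, - 29/4,  19/4, 53/6, 12, 15,27, 32, 49, 49, 64 ]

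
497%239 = 19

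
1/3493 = 1/3493= 0.00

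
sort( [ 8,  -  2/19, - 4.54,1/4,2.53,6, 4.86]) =[-4.54, - 2/19, 1/4,2.53,4.86, 6, 8 ] 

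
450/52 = 8 + 17/26 = 8.65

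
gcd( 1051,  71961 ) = 1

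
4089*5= 20445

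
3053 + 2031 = 5084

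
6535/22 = 297 + 1/22 = 297.05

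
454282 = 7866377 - 7412095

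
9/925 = 9/925 = 0.01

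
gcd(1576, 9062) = 394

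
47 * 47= 2209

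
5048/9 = 5048/9 = 560.89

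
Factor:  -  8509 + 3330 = -5179^1 = - 5179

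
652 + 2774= 3426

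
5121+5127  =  10248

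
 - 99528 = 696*( - 143 ) 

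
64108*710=45516680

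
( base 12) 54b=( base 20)1IJ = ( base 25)164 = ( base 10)779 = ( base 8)1413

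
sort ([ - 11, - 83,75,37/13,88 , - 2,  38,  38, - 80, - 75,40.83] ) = [  -  83, - 80 , - 75, - 11,-2, 37/13, 38,38,40.83,75, 88]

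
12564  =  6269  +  6295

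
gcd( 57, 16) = 1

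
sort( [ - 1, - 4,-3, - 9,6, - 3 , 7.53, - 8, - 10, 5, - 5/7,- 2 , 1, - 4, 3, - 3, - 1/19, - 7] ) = [ - 10, - 9,-8 , - 7,- 4, - 4, - 3, - 3, - 3, - 2,  -  1,  -  5/7,- 1/19,1, 3,  5,6, 7.53]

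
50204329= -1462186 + 51666515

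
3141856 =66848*47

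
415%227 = 188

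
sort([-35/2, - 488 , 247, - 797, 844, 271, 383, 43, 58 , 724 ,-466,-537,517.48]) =[ - 797,-537,-488,-466, - 35/2, 43, 58, 247, 271, 383, 517.48, 724, 844]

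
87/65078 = 87/65078= 0.00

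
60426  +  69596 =130022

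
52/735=52/735 = 0.07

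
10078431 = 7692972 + 2385459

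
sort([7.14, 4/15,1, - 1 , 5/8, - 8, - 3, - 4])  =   [-8, - 4, - 3, - 1,4/15 , 5/8, 1,7.14]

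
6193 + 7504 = 13697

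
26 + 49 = 75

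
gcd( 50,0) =50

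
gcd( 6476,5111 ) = 1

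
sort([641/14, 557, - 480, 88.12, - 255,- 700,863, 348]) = [ - 700, - 480, - 255,  641/14 , 88.12,348, 557,863 ] 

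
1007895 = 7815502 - 6807607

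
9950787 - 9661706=289081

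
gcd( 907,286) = 1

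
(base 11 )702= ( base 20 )229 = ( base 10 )849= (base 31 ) rc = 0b1101010001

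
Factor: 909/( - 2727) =-1/3 = -3^(  -  1 )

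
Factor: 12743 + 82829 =95572=2^2*23893^1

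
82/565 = 82/565 = 0.15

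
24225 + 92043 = 116268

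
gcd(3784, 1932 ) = 4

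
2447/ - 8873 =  - 1 + 6426/8873 = -  0.28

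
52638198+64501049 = 117139247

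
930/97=9 + 57/97=9.59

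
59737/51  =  1171+16/51 = 1171.31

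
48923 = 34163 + 14760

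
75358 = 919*82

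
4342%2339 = 2003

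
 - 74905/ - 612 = 74905/612 = 122.39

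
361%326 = 35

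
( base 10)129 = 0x81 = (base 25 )54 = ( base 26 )4P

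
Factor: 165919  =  13^1*12763^1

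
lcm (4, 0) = 0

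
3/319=3/319 = 0.01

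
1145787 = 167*6861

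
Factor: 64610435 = 5^1*12922087^1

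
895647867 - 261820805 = 633827062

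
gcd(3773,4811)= 1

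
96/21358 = 48/10679 = 0.00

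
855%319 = 217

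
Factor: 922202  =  2^1 *461101^1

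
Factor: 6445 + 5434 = 11879 = 7^1*1697^1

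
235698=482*489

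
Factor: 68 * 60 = 4080= 2^4*3^1*5^1*17^1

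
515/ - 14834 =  - 515/14834 = - 0.03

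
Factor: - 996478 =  - 2^1 * 7^1*109^1 * 653^1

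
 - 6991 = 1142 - 8133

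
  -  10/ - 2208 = 5/1104=0.00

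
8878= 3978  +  4900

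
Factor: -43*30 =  - 1290  =  - 2^1*3^1*5^1*43^1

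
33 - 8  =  25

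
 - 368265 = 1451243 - 1819508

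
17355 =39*445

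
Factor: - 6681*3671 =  - 3^1*17^1*131^1*3671^1 = -24525951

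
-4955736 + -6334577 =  - 11290313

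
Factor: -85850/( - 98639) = 2^1*5^2*17^1*101^1 * 98639^(  -  1 ) 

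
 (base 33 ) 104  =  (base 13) 661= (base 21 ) 2A1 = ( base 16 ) 445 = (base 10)1093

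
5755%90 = 85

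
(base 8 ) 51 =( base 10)41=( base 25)1G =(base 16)29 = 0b101001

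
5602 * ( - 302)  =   - 1691804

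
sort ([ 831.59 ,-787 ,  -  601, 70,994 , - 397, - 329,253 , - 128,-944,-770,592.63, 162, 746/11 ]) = [ - 944, - 787,  -  770,  -  601,-397, -329, - 128, 746/11, 70  ,  162, 253  ,  592.63,831.59,994] 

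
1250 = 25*50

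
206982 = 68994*3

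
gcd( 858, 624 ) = 78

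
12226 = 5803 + 6423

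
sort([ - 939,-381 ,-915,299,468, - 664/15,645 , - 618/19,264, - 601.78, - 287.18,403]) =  [ - 939, - 915,-601.78, - 381, - 287.18 , - 664/15, - 618/19,264,299,403,468,645 ]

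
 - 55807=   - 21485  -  34322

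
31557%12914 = 5729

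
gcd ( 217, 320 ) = 1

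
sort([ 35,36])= [35, 36] 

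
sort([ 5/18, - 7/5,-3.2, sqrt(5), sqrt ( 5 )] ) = [-3.2,- 7/5,5/18, sqrt(5 ), sqrt ( 5) ] 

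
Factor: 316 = 2^2*79^1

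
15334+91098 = 106432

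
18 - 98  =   - 80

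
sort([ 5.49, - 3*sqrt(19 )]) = [-3* sqrt (19 ), 5.49 ]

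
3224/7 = 460 + 4/7 = 460.57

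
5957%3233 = 2724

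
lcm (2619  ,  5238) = 5238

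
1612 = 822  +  790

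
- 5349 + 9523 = 4174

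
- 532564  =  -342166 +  - 190398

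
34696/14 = 17348/7 = 2478.29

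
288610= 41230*7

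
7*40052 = 280364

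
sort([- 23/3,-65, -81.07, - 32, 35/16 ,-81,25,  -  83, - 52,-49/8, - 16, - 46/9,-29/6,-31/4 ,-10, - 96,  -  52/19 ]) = [ - 96, - 83,- 81.07,  -  81,-65, - 52, - 32,-16,-10 , - 31/4, - 23/3,-49/8,  -  46/9,-29/6, - 52/19,  35/16, 25]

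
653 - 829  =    -  176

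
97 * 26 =2522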